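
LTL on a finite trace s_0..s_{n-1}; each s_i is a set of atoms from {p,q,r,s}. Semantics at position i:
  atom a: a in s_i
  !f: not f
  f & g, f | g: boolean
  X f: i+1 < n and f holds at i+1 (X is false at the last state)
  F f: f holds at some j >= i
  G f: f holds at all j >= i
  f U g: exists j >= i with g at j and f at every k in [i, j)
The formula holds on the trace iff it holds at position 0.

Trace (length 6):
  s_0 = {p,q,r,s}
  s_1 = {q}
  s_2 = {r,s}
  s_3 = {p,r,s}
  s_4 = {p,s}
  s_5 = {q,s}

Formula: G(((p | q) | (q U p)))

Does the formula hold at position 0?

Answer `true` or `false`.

s_0={p,q,r,s}: G(((p | q) | (q U p)))=False ((p | q) | (q U p))=True (p | q)=True p=True q=True (q U p)=True
s_1={q}: G(((p | q) | (q U p)))=False ((p | q) | (q U p))=True (p | q)=True p=False q=True (q U p)=False
s_2={r,s}: G(((p | q) | (q U p)))=False ((p | q) | (q U p))=False (p | q)=False p=False q=False (q U p)=False
s_3={p,r,s}: G(((p | q) | (q U p)))=True ((p | q) | (q U p))=True (p | q)=True p=True q=False (q U p)=True
s_4={p,s}: G(((p | q) | (q U p)))=True ((p | q) | (q U p))=True (p | q)=True p=True q=False (q U p)=True
s_5={q,s}: G(((p | q) | (q U p)))=True ((p | q) | (q U p))=True (p | q)=True p=False q=True (q U p)=False

Answer: false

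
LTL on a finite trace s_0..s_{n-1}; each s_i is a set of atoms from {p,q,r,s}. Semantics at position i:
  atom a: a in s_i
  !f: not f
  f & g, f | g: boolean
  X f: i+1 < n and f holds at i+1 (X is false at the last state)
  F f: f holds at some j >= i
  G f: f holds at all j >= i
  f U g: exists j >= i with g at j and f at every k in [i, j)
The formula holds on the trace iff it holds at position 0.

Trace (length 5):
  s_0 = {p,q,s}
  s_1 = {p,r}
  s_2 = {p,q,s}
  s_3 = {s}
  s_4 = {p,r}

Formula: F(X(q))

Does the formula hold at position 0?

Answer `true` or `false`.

s_0={p,q,s}: F(X(q))=True X(q)=False q=True
s_1={p,r}: F(X(q))=True X(q)=True q=False
s_2={p,q,s}: F(X(q))=False X(q)=False q=True
s_3={s}: F(X(q))=False X(q)=False q=False
s_4={p,r}: F(X(q))=False X(q)=False q=False

Answer: true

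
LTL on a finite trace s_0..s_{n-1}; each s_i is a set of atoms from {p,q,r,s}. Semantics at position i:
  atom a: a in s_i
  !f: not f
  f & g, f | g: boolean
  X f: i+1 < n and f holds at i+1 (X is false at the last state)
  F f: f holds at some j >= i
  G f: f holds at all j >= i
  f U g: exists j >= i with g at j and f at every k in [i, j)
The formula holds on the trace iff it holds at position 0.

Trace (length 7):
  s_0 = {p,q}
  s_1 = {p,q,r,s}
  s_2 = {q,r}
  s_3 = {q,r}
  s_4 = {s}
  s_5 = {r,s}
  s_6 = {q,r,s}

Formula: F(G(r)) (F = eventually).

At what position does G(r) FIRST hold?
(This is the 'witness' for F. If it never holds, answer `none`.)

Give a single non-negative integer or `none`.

s_0={p,q}: G(r)=False r=False
s_1={p,q,r,s}: G(r)=False r=True
s_2={q,r}: G(r)=False r=True
s_3={q,r}: G(r)=False r=True
s_4={s}: G(r)=False r=False
s_5={r,s}: G(r)=True r=True
s_6={q,r,s}: G(r)=True r=True
F(G(r)) holds; first witness at position 5.

Answer: 5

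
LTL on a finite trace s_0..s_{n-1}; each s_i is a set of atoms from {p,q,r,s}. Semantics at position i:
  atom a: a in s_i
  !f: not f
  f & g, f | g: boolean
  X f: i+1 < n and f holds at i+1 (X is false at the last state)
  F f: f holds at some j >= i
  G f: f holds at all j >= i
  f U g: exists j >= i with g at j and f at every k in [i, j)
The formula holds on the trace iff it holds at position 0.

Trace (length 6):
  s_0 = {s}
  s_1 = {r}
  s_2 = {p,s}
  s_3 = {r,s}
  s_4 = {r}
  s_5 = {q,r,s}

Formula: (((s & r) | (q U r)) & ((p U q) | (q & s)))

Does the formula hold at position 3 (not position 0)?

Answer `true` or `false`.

s_0={s}: (((s & r) | (q U r)) & ((p U q) | (q & s)))=False ((s & r) | (q U r))=False (s & r)=False s=True r=False (q U r)=False q=False ((p U q) | (q & s))=False (p U q)=False p=False (q & s)=False
s_1={r}: (((s & r) | (q U r)) & ((p U q) | (q & s)))=False ((s & r) | (q U r))=True (s & r)=False s=False r=True (q U r)=True q=False ((p U q) | (q & s))=False (p U q)=False p=False (q & s)=False
s_2={p,s}: (((s & r) | (q U r)) & ((p U q) | (q & s)))=False ((s & r) | (q U r))=False (s & r)=False s=True r=False (q U r)=False q=False ((p U q) | (q & s))=False (p U q)=False p=True (q & s)=False
s_3={r,s}: (((s & r) | (q U r)) & ((p U q) | (q & s)))=False ((s & r) | (q U r))=True (s & r)=True s=True r=True (q U r)=True q=False ((p U q) | (q & s))=False (p U q)=False p=False (q & s)=False
s_4={r}: (((s & r) | (q U r)) & ((p U q) | (q & s)))=False ((s & r) | (q U r))=True (s & r)=False s=False r=True (q U r)=True q=False ((p U q) | (q & s))=False (p U q)=False p=False (q & s)=False
s_5={q,r,s}: (((s & r) | (q U r)) & ((p U q) | (q & s)))=True ((s & r) | (q U r))=True (s & r)=True s=True r=True (q U r)=True q=True ((p U q) | (q & s))=True (p U q)=True p=False (q & s)=True
Evaluating at position 3: result = False

Answer: false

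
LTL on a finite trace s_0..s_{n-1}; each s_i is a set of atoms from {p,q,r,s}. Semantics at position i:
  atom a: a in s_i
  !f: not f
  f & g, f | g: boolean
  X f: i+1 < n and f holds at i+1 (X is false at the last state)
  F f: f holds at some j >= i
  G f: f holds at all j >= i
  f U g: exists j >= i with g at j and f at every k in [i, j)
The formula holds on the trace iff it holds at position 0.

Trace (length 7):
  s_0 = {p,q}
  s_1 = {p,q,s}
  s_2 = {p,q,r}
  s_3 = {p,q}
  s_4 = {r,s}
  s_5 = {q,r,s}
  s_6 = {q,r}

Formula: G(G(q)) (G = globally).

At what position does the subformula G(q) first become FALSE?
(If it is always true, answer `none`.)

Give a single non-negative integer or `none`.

s_0={p,q}: G(q)=False q=True
s_1={p,q,s}: G(q)=False q=True
s_2={p,q,r}: G(q)=False q=True
s_3={p,q}: G(q)=False q=True
s_4={r,s}: G(q)=False q=False
s_5={q,r,s}: G(q)=True q=True
s_6={q,r}: G(q)=True q=True
G(G(q)) holds globally = False
First violation at position 0.

Answer: 0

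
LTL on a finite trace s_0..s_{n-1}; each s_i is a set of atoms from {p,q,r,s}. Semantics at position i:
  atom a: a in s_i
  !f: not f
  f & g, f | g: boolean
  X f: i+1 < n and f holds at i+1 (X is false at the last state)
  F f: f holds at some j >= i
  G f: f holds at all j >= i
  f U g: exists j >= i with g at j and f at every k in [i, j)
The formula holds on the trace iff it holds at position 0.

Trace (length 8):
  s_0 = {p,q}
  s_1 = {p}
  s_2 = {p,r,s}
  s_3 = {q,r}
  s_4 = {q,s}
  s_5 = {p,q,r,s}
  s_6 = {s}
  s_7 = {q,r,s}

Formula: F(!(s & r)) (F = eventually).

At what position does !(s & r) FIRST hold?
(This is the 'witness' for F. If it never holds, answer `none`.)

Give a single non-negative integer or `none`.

s_0={p,q}: !(s & r)=True (s & r)=False s=False r=False
s_1={p}: !(s & r)=True (s & r)=False s=False r=False
s_2={p,r,s}: !(s & r)=False (s & r)=True s=True r=True
s_3={q,r}: !(s & r)=True (s & r)=False s=False r=True
s_4={q,s}: !(s & r)=True (s & r)=False s=True r=False
s_5={p,q,r,s}: !(s & r)=False (s & r)=True s=True r=True
s_6={s}: !(s & r)=True (s & r)=False s=True r=False
s_7={q,r,s}: !(s & r)=False (s & r)=True s=True r=True
F(!(s & r)) holds; first witness at position 0.

Answer: 0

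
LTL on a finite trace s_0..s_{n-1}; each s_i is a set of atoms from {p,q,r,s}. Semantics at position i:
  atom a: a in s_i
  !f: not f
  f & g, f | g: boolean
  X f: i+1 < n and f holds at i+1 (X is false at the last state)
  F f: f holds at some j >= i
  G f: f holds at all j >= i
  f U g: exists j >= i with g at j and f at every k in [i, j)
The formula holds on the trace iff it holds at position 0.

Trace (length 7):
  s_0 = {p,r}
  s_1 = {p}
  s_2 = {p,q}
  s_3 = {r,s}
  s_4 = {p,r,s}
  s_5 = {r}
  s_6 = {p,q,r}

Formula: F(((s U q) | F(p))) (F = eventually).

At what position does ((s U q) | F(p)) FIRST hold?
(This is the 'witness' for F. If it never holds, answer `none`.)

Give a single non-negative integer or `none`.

Answer: 0

Derivation:
s_0={p,r}: ((s U q) | F(p))=True (s U q)=False s=False q=False F(p)=True p=True
s_1={p}: ((s U q) | F(p))=True (s U q)=False s=False q=False F(p)=True p=True
s_2={p,q}: ((s U q) | F(p))=True (s U q)=True s=False q=True F(p)=True p=True
s_3={r,s}: ((s U q) | F(p))=True (s U q)=False s=True q=False F(p)=True p=False
s_4={p,r,s}: ((s U q) | F(p))=True (s U q)=False s=True q=False F(p)=True p=True
s_5={r}: ((s U q) | F(p))=True (s U q)=False s=False q=False F(p)=True p=False
s_6={p,q,r}: ((s U q) | F(p))=True (s U q)=True s=False q=True F(p)=True p=True
F(((s U q) | F(p))) holds; first witness at position 0.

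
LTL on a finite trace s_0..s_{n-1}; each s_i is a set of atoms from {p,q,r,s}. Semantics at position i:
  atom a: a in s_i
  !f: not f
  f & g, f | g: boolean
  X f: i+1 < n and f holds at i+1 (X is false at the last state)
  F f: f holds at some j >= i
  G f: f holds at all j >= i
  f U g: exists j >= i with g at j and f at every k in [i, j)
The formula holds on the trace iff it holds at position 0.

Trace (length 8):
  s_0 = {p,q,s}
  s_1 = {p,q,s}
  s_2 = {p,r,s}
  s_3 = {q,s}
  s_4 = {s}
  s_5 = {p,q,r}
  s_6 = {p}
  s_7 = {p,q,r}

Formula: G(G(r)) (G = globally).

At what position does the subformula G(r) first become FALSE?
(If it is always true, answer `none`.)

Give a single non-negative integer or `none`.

Answer: 0

Derivation:
s_0={p,q,s}: G(r)=False r=False
s_1={p,q,s}: G(r)=False r=False
s_2={p,r,s}: G(r)=False r=True
s_3={q,s}: G(r)=False r=False
s_4={s}: G(r)=False r=False
s_5={p,q,r}: G(r)=False r=True
s_6={p}: G(r)=False r=False
s_7={p,q,r}: G(r)=True r=True
G(G(r)) holds globally = False
First violation at position 0.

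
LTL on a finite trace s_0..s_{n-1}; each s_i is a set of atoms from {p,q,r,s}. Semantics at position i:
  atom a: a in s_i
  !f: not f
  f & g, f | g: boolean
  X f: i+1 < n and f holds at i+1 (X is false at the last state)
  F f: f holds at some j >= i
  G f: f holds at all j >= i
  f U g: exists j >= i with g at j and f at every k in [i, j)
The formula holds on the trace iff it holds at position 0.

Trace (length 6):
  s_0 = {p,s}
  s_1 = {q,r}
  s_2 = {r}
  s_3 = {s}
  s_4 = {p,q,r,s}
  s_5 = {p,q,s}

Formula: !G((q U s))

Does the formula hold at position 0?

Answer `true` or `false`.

Answer: true

Derivation:
s_0={p,s}: !G((q U s))=True G((q U s))=False (q U s)=True q=False s=True
s_1={q,r}: !G((q U s))=True G((q U s))=False (q U s)=False q=True s=False
s_2={r}: !G((q U s))=True G((q U s))=False (q U s)=False q=False s=False
s_3={s}: !G((q U s))=False G((q U s))=True (q U s)=True q=False s=True
s_4={p,q,r,s}: !G((q U s))=False G((q U s))=True (q U s)=True q=True s=True
s_5={p,q,s}: !G((q U s))=False G((q U s))=True (q U s)=True q=True s=True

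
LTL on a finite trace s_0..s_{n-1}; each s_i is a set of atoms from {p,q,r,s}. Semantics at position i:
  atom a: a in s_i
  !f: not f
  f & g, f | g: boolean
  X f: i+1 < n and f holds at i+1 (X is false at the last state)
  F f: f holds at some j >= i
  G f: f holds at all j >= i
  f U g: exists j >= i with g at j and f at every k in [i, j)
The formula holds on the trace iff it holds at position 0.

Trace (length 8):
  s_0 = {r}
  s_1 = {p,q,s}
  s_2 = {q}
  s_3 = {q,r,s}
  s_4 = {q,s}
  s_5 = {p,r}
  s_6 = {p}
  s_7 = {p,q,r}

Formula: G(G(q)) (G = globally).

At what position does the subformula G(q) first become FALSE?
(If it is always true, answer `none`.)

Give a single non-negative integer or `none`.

Answer: 0

Derivation:
s_0={r}: G(q)=False q=False
s_1={p,q,s}: G(q)=False q=True
s_2={q}: G(q)=False q=True
s_3={q,r,s}: G(q)=False q=True
s_4={q,s}: G(q)=False q=True
s_5={p,r}: G(q)=False q=False
s_6={p}: G(q)=False q=False
s_7={p,q,r}: G(q)=True q=True
G(G(q)) holds globally = False
First violation at position 0.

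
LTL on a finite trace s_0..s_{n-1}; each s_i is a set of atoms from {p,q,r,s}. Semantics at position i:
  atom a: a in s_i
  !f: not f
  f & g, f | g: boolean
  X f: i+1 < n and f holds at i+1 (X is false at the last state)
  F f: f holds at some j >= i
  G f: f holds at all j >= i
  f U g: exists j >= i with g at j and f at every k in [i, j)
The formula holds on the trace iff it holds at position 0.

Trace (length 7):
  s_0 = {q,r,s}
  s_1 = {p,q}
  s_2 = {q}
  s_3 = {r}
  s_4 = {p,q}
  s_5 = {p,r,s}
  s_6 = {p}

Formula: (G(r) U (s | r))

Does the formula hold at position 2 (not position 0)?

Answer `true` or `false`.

s_0={q,r,s}: (G(r) U (s | r))=True G(r)=False r=True (s | r)=True s=True
s_1={p,q}: (G(r) U (s | r))=False G(r)=False r=False (s | r)=False s=False
s_2={q}: (G(r) U (s | r))=False G(r)=False r=False (s | r)=False s=False
s_3={r}: (G(r) U (s | r))=True G(r)=False r=True (s | r)=True s=False
s_4={p,q}: (G(r) U (s | r))=False G(r)=False r=False (s | r)=False s=False
s_5={p,r,s}: (G(r) U (s | r))=True G(r)=False r=True (s | r)=True s=True
s_6={p}: (G(r) U (s | r))=False G(r)=False r=False (s | r)=False s=False
Evaluating at position 2: result = False

Answer: false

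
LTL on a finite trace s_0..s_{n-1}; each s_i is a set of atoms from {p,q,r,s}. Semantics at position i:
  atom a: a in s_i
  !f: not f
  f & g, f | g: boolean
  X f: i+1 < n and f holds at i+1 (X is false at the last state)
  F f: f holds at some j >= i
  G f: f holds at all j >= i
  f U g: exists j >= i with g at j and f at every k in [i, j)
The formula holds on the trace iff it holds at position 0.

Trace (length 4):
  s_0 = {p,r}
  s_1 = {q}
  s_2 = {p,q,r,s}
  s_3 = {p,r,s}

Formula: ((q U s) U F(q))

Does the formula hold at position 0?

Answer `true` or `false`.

Answer: true

Derivation:
s_0={p,r}: ((q U s) U F(q))=True (q U s)=False q=False s=False F(q)=True
s_1={q}: ((q U s) U F(q))=True (q U s)=True q=True s=False F(q)=True
s_2={p,q,r,s}: ((q U s) U F(q))=True (q U s)=True q=True s=True F(q)=True
s_3={p,r,s}: ((q U s) U F(q))=False (q U s)=True q=False s=True F(q)=False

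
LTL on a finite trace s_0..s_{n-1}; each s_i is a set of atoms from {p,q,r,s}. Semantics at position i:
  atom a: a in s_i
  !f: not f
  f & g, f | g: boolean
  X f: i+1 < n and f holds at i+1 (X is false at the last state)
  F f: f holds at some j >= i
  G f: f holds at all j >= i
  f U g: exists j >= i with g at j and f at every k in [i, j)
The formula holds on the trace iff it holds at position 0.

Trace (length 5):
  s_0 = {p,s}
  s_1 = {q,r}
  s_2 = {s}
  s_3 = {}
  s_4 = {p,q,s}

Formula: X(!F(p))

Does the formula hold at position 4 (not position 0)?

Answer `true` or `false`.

s_0={p,s}: X(!F(p))=False !F(p)=False F(p)=True p=True
s_1={q,r}: X(!F(p))=False !F(p)=False F(p)=True p=False
s_2={s}: X(!F(p))=False !F(p)=False F(p)=True p=False
s_3={}: X(!F(p))=False !F(p)=False F(p)=True p=False
s_4={p,q,s}: X(!F(p))=False !F(p)=False F(p)=True p=True
Evaluating at position 4: result = False

Answer: false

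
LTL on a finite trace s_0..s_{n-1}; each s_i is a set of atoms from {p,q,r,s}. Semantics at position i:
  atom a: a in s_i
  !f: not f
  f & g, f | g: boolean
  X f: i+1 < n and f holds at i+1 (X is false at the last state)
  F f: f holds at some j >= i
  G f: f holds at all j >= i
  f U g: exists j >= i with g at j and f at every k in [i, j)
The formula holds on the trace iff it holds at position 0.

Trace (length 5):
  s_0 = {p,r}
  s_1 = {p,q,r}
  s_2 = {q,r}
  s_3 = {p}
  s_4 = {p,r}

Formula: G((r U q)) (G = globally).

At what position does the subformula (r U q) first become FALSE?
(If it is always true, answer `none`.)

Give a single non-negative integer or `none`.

s_0={p,r}: (r U q)=True r=True q=False
s_1={p,q,r}: (r U q)=True r=True q=True
s_2={q,r}: (r U q)=True r=True q=True
s_3={p}: (r U q)=False r=False q=False
s_4={p,r}: (r U q)=False r=True q=False
G((r U q)) holds globally = False
First violation at position 3.

Answer: 3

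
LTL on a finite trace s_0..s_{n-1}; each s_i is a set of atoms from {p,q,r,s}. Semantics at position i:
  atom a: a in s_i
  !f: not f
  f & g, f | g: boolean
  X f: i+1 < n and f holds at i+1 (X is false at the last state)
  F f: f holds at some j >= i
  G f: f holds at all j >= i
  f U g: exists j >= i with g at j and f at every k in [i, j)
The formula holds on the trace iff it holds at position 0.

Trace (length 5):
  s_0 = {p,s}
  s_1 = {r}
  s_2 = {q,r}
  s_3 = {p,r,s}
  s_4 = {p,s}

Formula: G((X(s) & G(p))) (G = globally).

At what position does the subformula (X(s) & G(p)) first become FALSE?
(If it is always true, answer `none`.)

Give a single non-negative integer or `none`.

s_0={p,s}: (X(s) & G(p))=False X(s)=False s=True G(p)=False p=True
s_1={r}: (X(s) & G(p))=False X(s)=False s=False G(p)=False p=False
s_2={q,r}: (X(s) & G(p))=False X(s)=True s=False G(p)=False p=False
s_3={p,r,s}: (X(s) & G(p))=True X(s)=True s=True G(p)=True p=True
s_4={p,s}: (X(s) & G(p))=False X(s)=False s=True G(p)=True p=True
G((X(s) & G(p))) holds globally = False
First violation at position 0.

Answer: 0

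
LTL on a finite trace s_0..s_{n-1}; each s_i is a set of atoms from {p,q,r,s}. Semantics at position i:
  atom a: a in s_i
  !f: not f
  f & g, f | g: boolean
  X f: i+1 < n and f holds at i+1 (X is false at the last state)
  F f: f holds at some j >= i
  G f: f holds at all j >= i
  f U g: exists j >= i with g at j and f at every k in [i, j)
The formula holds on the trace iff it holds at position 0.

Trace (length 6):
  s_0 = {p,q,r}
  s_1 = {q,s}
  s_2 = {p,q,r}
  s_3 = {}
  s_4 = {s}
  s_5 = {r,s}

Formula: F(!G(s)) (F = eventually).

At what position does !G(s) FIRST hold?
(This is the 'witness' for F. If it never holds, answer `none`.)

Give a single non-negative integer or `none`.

s_0={p,q,r}: !G(s)=True G(s)=False s=False
s_1={q,s}: !G(s)=True G(s)=False s=True
s_2={p,q,r}: !G(s)=True G(s)=False s=False
s_3={}: !G(s)=True G(s)=False s=False
s_4={s}: !G(s)=False G(s)=True s=True
s_5={r,s}: !G(s)=False G(s)=True s=True
F(!G(s)) holds; first witness at position 0.

Answer: 0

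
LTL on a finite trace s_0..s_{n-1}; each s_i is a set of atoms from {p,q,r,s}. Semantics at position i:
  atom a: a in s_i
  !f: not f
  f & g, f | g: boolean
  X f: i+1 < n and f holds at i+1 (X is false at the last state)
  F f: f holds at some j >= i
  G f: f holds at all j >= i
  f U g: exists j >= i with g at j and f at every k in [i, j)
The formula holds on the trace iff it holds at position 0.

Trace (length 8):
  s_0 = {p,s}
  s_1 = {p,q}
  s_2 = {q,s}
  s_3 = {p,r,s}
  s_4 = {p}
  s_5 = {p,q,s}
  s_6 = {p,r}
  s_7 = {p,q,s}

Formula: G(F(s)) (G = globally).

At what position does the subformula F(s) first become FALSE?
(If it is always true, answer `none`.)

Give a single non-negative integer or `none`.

Answer: none

Derivation:
s_0={p,s}: F(s)=True s=True
s_1={p,q}: F(s)=True s=False
s_2={q,s}: F(s)=True s=True
s_3={p,r,s}: F(s)=True s=True
s_4={p}: F(s)=True s=False
s_5={p,q,s}: F(s)=True s=True
s_6={p,r}: F(s)=True s=False
s_7={p,q,s}: F(s)=True s=True
G(F(s)) holds globally = True
No violation — formula holds at every position.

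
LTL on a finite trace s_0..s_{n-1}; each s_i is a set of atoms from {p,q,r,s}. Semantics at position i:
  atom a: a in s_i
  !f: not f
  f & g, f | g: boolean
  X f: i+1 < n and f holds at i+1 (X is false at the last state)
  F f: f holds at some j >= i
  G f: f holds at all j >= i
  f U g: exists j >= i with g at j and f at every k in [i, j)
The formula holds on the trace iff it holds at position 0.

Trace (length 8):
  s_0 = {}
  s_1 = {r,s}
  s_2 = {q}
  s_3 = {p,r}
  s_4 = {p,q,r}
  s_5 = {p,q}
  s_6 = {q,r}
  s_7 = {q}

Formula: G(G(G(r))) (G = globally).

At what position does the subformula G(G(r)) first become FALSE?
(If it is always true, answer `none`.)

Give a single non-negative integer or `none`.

s_0={}: G(G(r))=False G(r)=False r=False
s_1={r,s}: G(G(r))=False G(r)=False r=True
s_2={q}: G(G(r))=False G(r)=False r=False
s_3={p,r}: G(G(r))=False G(r)=False r=True
s_4={p,q,r}: G(G(r))=False G(r)=False r=True
s_5={p,q}: G(G(r))=False G(r)=False r=False
s_6={q,r}: G(G(r))=False G(r)=False r=True
s_7={q}: G(G(r))=False G(r)=False r=False
G(G(G(r))) holds globally = False
First violation at position 0.

Answer: 0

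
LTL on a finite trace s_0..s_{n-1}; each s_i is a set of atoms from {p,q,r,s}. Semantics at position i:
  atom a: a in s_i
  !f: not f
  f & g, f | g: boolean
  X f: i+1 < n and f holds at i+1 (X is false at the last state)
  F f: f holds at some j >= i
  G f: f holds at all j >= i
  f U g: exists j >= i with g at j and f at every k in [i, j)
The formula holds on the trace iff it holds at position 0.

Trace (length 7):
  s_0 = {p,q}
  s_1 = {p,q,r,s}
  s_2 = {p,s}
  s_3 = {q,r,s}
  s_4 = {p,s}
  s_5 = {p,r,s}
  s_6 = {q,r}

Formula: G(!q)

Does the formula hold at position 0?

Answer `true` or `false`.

Answer: false

Derivation:
s_0={p,q}: G(!q)=False !q=False q=True
s_1={p,q,r,s}: G(!q)=False !q=False q=True
s_2={p,s}: G(!q)=False !q=True q=False
s_3={q,r,s}: G(!q)=False !q=False q=True
s_4={p,s}: G(!q)=False !q=True q=False
s_5={p,r,s}: G(!q)=False !q=True q=False
s_6={q,r}: G(!q)=False !q=False q=True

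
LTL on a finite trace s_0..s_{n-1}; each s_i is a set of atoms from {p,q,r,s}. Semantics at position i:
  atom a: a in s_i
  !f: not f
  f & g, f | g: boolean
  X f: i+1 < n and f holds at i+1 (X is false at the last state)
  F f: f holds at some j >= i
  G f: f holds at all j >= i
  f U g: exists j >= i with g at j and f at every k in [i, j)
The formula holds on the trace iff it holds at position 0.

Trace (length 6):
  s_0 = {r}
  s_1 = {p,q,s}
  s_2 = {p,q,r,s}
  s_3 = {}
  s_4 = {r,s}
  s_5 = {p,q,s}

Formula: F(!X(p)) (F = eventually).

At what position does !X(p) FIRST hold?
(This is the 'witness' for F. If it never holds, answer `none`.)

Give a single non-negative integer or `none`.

s_0={r}: !X(p)=False X(p)=True p=False
s_1={p,q,s}: !X(p)=False X(p)=True p=True
s_2={p,q,r,s}: !X(p)=True X(p)=False p=True
s_3={}: !X(p)=True X(p)=False p=False
s_4={r,s}: !X(p)=False X(p)=True p=False
s_5={p,q,s}: !X(p)=True X(p)=False p=True
F(!X(p)) holds; first witness at position 2.

Answer: 2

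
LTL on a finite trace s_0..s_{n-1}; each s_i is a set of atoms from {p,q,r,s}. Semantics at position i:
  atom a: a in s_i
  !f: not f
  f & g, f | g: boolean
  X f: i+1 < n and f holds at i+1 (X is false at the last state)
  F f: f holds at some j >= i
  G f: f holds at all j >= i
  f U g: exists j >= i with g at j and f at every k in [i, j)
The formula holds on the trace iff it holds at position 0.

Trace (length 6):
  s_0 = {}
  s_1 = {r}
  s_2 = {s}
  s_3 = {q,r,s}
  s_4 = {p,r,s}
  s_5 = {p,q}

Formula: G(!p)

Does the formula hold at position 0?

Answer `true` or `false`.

s_0={}: G(!p)=False !p=True p=False
s_1={r}: G(!p)=False !p=True p=False
s_2={s}: G(!p)=False !p=True p=False
s_3={q,r,s}: G(!p)=False !p=True p=False
s_4={p,r,s}: G(!p)=False !p=False p=True
s_5={p,q}: G(!p)=False !p=False p=True

Answer: false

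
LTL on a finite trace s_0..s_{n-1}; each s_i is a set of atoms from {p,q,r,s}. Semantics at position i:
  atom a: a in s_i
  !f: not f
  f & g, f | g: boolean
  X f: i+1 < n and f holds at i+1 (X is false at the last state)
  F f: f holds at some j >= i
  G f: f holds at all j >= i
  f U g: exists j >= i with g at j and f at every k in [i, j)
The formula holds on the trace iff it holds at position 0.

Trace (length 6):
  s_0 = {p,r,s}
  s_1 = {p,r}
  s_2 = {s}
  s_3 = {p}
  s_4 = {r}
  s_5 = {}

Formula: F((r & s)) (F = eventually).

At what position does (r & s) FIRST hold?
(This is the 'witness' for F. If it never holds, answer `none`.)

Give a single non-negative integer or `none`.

Answer: 0

Derivation:
s_0={p,r,s}: (r & s)=True r=True s=True
s_1={p,r}: (r & s)=False r=True s=False
s_2={s}: (r & s)=False r=False s=True
s_3={p}: (r & s)=False r=False s=False
s_4={r}: (r & s)=False r=True s=False
s_5={}: (r & s)=False r=False s=False
F((r & s)) holds; first witness at position 0.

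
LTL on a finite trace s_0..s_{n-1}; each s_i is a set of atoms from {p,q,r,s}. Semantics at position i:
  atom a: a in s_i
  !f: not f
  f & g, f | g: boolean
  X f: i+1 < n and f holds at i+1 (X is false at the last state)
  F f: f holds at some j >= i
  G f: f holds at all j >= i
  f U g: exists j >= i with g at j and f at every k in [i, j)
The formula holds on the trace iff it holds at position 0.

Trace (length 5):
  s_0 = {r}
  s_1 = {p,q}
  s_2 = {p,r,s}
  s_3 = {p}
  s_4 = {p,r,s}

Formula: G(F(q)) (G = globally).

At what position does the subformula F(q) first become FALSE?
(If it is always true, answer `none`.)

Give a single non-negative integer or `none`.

Answer: 2

Derivation:
s_0={r}: F(q)=True q=False
s_1={p,q}: F(q)=True q=True
s_2={p,r,s}: F(q)=False q=False
s_3={p}: F(q)=False q=False
s_4={p,r,s}: F(q)=False q=False
G(F(q)) holds globally = False
First violation at position 2.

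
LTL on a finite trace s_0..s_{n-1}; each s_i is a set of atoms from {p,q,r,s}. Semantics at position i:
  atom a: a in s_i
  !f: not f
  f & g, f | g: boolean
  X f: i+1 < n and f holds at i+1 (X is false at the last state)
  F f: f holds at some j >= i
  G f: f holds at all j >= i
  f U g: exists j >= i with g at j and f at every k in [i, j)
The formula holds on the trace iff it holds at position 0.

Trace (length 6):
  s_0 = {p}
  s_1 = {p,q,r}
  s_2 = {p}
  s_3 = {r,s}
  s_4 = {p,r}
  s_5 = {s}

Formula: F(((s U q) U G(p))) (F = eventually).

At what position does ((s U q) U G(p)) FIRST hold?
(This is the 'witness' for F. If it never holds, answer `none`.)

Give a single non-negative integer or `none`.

Answer: none

Derivation:
s_0={p}: ((s U q) U G(p))=False (s U q)=False s=False q=False G(p)=False p=True
s_1={p,q,r}: ((s U q) U G(p))=False (s U q)=True s=False q=True G(p)=False p=True
s_2={p}: ((s U q) U G(p))=False (s U q)=False s=False q=False G(p)=False p=True
s_3={r,s}: ((s U q) U G(p))=False (s U q)=False s=True q=False G(p)=False p=False
s_4={p,r}: ((s U q) U G(p))=False (s U q)=False s=False q=False G(p)=False p=True
s_5={s}: ((s U q) U G(p))=False (s U q)=False s=True q=False G(p)=False p=False
F(((s U q) U G(p))) does not hold (no witness exists).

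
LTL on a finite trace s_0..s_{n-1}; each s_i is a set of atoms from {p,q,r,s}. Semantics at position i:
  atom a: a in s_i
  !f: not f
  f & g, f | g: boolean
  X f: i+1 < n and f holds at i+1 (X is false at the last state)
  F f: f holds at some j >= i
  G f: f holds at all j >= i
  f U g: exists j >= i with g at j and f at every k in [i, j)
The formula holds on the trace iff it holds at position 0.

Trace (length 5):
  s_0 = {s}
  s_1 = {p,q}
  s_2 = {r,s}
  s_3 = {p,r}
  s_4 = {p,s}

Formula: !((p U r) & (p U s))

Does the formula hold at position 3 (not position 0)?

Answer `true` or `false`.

Answer: false

Derivation:
s_0={s}: !((p U r) & (p U s))=True ((p U r) & (p U s))=False (p U r)=False p=False r=False (p U s)=True s=True
s_1={p,q}: !((p U r) & (p U s))=False ((p U r) & (p U s))=True (p U r)=True p=True r=False (p U s)=True s=False
s_2={r,s}: !((p U r) & (p U s))=False ((p U r) & (p U s))=True (p U r)=True p=False r=True (p U s)=True s=True
s_3={p,r}: !((p U r) & (p U s))=False ((p U r) & (p U s))=True (p U r)=True p=True r=True (p U s)=True s=False
s_4={p,s}: !((p U r) & (p U s))=True ((p U r) & (p U s))=False (p U r)=False p=True r=False (p U s)=True s=True
Evaluating at position 3: result = False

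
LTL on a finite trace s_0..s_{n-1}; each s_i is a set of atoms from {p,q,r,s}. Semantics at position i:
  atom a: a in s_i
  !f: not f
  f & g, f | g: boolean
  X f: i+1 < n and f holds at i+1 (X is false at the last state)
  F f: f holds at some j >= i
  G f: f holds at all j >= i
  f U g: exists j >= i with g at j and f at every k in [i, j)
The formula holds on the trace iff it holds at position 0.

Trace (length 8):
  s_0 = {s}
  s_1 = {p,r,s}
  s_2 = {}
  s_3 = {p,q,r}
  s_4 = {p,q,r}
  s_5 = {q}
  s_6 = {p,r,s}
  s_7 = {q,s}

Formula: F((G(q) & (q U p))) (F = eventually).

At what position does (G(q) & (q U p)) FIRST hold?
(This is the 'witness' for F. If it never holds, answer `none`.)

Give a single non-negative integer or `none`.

Answer: none

Derivation:
s_0={s}: (G(q) & (q U p))=False G(q)=False q=False (q U p)=False p=False
s_1={p,r,s}: (G(q) & (q U p))=False G(q)=False q=False (q U p)=True p=True
s_2={}: (G(q) & (q U p))=False G(q)=False q=False (q U p)=False p=False
s_3={p,q,r}: (G(q) & (q U p))=False G(q)=False q=True (q U p)=True p=True
s_4={p,q,r}: (G(q) & (q U p))=False G(q)=False q=True (q U p)=True p=True
s_5={q}: (G(q) & (q U p))=False G(q)=False q=True (q U p)=True p=False
s_6={p,r,s}: (G(q) & (q U p))=False G(q)=False q=False (q U p)=True p=True
s_7={q,s}: (G(q) & (q U p))=False G(q)=True q=True (q U p)=False p=False
F((G(q) & (q U p))) does not hold (no witness exists).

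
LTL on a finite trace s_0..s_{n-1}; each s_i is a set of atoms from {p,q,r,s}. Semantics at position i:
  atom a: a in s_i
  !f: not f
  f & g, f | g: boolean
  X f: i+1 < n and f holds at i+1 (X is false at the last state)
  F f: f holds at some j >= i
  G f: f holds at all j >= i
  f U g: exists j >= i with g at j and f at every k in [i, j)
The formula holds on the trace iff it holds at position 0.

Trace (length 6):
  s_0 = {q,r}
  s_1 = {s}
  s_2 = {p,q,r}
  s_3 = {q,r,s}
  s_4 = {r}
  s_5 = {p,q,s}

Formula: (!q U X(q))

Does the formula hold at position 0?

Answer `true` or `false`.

Answer: false

Derivation:
s_0={q,r}: (!q U X(q))=False !q=False q=True X(q)=False
s_1={s}: (!q U X(q))=True !q=True q=False X(q)=True
s_2={p,q,r}: (!q U X(q))=True !q=False q=True X(q)=True
s_3={q,r,s}: (!q U X(q))=False !q=False q=True X(q)=False
s_4={r}: (!q U X(q))=True !q=True q=False X(q)=True
s_5={p,q,s}: (!q U X(q))=False !q=False q=True X(q)=False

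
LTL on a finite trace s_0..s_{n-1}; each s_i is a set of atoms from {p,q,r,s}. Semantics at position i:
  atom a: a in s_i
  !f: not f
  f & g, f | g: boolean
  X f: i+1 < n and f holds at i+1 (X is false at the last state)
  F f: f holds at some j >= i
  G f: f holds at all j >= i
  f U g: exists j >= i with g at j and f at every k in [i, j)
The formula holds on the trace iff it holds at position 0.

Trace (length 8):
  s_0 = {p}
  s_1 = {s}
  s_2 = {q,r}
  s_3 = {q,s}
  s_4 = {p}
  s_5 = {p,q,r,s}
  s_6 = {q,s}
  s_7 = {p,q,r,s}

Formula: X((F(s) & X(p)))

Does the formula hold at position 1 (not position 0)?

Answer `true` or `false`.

s_0={p}: X((F(s) & X(p)))=False (F(s) & X(p))=False F(s)=True s=False X(p)=False p=True
s_1={s}: X((F(s) & X(p)))=False (F(s) & X(p))=False F(s)=True s=True X(p)=False p=False
s_2={q,r}: X((F(s) & X(p)))=True (F(s) & X(p))=False F(s)=True s=False X(p)=False p=False
s_3={q,s}: X((F(s) & X(p)))=True (F(s) & X(p))=True F(s)=True s=True X(p)=True p=False
s_4={p}: X((F(s) & X(p)))=False (F(s) & X(p))=True F(s)=True s=False X(p)=True p=True
s_5={p,q,r,s}: X((F(s) & X(p)))=True (F(s) & X(p))=False F(s)=True s=True X(p)=False p=True
s_6={q,s}: X((F(s) & X(p)))=False (F(s) & X(p))=True F(s)=True s=True X(p)=True p=False
s_7={p,q,r,s}: X((F(s) & X(p)))=False (F(s) & X(p))=False F(s)=True s=True X(p)=False p=True
Evaluating at position 1: result = False

Answer: false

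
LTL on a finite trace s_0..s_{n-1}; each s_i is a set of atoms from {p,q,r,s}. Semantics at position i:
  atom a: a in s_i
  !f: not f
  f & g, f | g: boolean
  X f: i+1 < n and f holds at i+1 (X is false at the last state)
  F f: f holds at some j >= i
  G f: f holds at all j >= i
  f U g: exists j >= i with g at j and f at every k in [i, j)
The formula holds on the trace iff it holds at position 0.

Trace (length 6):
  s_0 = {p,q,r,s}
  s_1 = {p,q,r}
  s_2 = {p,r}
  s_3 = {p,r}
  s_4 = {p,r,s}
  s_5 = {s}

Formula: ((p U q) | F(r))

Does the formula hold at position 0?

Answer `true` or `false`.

s_0={p,q,r,s}: ((p U q) | F(r))=True (p U q)=True p=True q=True F(r)=True r=True
s_1={p,q,r}: ((p U q) | F(r))=True (p U q)=True p=True q=True F(r)=True r=True
s_2={p,r}: ((p U q) | F(r))=True (p U q)=False p=True q=False F(r)=True r=True
s_3={p,r}: ((p U q) | F(r))=True (p U q)=False p=True q=False F(r)=True r=True
s_4={p,r,s}: ((p U q) | F(r))=True (p U q)=False p=True q=False F(r)=True r=True
s_5={s}: ((p U q) | F(r))=False (p U q)=False p=False q=False F(r)=False r=False

Answer: true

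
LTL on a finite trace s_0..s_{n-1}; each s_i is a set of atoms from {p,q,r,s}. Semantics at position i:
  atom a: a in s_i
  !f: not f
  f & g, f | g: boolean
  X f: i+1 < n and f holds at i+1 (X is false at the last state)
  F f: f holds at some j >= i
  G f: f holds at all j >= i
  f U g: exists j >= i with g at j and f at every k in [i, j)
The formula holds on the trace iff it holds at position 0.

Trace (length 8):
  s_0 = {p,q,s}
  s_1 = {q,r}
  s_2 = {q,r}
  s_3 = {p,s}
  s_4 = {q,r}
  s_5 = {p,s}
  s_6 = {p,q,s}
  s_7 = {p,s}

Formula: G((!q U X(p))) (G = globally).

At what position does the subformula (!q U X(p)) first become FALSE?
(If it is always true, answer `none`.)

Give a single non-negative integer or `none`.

Answer: 0

Derivation:
s_0={p,q,s}: (!q U X(p))=False !q=False q=True X(p)=False p=True
s_1={q,r}: (!q U X(p))=False !q=False q=True X(p)=False p=False
s_2={q,r}: (!q U X(p))=True !q=False q=True X(p)=True p=False
s_3={p,s}: (!q U X(p))=True !q=True q=False X(p)=False p=True
s_4={q,r}: (!q U X(p))=True !q=False q=True X(p)=True p=False
s_5={p,s}: (!q U X(p))=True !q=True q=False X(p)=True p=True
s_6={p,q,s}: (!q U X(p))=True !q=False q=True X(p)=True p=True
s_7={p,s}: (!q U X(p))=False !q=True q=False X(p)=False p=True
G((!q U X(p))) holds globally = False
First violation at position 0.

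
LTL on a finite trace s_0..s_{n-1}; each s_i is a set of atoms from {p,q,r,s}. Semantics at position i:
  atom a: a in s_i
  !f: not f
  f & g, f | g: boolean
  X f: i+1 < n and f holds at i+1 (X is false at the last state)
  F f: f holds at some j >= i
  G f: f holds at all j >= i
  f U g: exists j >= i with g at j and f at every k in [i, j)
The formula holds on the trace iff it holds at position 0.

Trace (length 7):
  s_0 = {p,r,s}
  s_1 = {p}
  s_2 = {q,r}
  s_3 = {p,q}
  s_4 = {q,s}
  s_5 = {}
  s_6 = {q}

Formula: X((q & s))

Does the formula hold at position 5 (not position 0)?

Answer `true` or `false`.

s_0={p,r,s}: X((q & s))=False (q & s)=False q=False s=True
s_1={p}: X((q & s))=False (q & s)=False q=False s=False
s_2={q,r}: X((q & s))=False (q & s)=False q=True s=False
s_3={p,q}: X((q & s))=True (q & s)=False q=True s=False
s_4={q,s}: X((q & s))=False (q & s)=True q=True s=True
s_5={}: X((q & s))=False (q & s)=False q=False s=False
s_6={q}: X((q & s))=False (q & s)=False q=True s=False
Evaluating at position 5: result = False

Answer: false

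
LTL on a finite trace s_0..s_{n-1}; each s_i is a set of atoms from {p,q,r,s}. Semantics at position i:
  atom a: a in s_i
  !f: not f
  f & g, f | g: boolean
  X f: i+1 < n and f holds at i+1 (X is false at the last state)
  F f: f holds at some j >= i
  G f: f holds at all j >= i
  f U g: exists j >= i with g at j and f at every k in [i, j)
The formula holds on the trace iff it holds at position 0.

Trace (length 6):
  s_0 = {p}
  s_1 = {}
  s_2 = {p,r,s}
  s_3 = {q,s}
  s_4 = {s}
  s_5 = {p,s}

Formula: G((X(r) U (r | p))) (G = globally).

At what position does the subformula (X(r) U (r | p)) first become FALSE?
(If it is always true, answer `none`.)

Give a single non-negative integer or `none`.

Answer: 3

Derivation:
s_0={p}: (X(r) U (r | p))=True X(r)=False r=False (r | p)=True p=True
s_1={}: (X(r) U (r | p))=True X(r)=True r=False (r | p)=False p=False
s_2={p,r,s}: (X(r) U (r | p))=True X(r)=False r=True (r | p)=True p=True
s_3={q,s}: (X(r) U (r | p))=False X(r)=False r=False (r | p)=False p=False
s_4={s}: (X(r) U (r | p))=False X(r)=False r=False (r | p)=False p=False
s_5={p,s}: (X(r) U (r | p))=True X(r)=False r=False (r | p)=True p=True
G((X(r) U (r | p))) holds globally = False
First violation at position 3.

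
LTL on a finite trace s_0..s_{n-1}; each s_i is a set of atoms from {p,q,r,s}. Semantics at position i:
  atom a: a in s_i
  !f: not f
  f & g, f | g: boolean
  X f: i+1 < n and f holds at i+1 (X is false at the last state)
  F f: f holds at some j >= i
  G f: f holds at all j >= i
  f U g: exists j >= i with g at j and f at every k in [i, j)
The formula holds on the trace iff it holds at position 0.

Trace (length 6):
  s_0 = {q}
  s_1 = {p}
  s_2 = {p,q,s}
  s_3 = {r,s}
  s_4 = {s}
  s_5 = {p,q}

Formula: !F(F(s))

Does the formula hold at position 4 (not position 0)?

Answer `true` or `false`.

s_0={q}: !F(F(s))=False F(F(s))=True F(s)=True s=False
s_1={p}: !F(F(s))=False F(F(s))=True F(s)=True s=False
s_2={p,q,s}: !F(F(s))=False F(F(s))=True F(s)=True s=True
s_3={r,s}: !F(F(s))=False F(F(s))=True F(s)=True s=True
s_4={s}: !F(F(s))=False F(F(s))=True F(s)=True s=True
s_5={p,q}: !F(F(s))=True F(F(s))=False F(s)=False s=False
Evaluating at position 4: result = False

Answer: false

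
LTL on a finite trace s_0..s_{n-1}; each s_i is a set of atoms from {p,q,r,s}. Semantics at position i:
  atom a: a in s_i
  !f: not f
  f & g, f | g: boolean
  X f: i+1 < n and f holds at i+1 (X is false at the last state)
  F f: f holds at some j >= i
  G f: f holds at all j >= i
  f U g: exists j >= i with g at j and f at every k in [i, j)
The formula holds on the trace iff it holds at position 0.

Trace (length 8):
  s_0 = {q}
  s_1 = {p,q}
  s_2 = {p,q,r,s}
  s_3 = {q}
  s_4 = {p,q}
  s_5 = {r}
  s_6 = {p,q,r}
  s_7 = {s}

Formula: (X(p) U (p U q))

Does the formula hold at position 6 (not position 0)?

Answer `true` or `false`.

Answer: true

Derivation:
s_0={q}: (X(p) U (p U q))=True X(p)=True p=False (p U q)=True q=True
s_1={p,q}: (X(p) U (p U q))=True X(p)=True p=True (p U q)=True q=True
s_2={p,q,r,s}: (X(p) U (p U q))=True X(p)=False p=True (p U q)=True q=True
s_3={q}: (X(p) U (p U q))=True X(p)=True p=False (p U q)=True q=True
s_4={p,q}: (X(p) U (p U q))=True X(p)=False p=True (p U q)=True q=True
s_5={r}: (X(p) U (p U q))=True X(p)=True p=False (p U q)=False q=False
s_6={p,q,r}: (X(p) U (p U q))=True X(p)=False p=True (p U q)=True q=True
s_7={s}: (X(p) U (p U q))=False X(p)=False p=False (p U q)=False q=False
Evaluating at position 6: result = True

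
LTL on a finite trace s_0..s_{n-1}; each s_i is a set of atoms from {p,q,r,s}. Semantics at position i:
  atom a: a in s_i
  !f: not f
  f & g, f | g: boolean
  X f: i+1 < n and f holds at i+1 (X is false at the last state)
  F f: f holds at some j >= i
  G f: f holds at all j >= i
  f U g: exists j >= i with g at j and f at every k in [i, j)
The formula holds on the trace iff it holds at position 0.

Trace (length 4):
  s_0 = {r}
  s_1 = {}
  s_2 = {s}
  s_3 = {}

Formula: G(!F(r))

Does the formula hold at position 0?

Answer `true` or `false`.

Answer: false

Derivation:
s_0={r}: G(!F(r))=False !F(r)=False F(r)=True r=True
s_1={}: G(!F(r))=True !F(r)=True F(r)=False r=False
s_2={s}: G(!F(r))=True !F(r)=True F(r)=False r=False
s_3={}: G(!F(r))=True !F(r)=True F(r)=False r=False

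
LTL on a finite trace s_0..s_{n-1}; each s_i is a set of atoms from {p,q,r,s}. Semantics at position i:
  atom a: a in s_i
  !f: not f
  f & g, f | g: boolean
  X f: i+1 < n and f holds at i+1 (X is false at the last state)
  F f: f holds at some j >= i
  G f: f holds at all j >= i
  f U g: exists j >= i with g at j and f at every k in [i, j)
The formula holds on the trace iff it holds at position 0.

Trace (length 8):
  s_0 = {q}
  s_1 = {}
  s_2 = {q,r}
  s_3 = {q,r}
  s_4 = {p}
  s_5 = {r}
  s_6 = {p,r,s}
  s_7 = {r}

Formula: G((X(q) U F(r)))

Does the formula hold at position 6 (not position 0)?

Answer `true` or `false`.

Answer: true

Derivation:
s_0={q}: G((X(q) U F(r)))=True (X(q) U F(r))=True X(q)=False q=True F(r)=True r=False
s_1={}: G((X(q) U F(r)))=True (X(q) U F(r))=True X(q)=True q=False F(r)=True r=False
s_2={q,r}: G((X(q) U F(r)))=True (X(q) U F(r))=True X(q)=True q=True F(r)=True r=True
s_3={q,r}: G((X(q) U F(r)))=True (X(q) U F(r))=True X(q)=False q=True F(r)=True r=True
s_4={p}: G((X(q) U F(r)))=True (X(q) U F(r))=True X(q)=False q=False F(r)=True r=False
s_5={r}: G((X(q) U F(r)))=True (X(q) U F(r))=True X(q)=False q=False F(r)=True r=True
s_6={p,r,s}: G((X(q) U F(r)))=True (X(q) U F(r))=True X(q)=False q=False F(r)=True r=True
s_7={r}: G((X(q) U F(r)))=True (X(q) U F(r))=True X(q)=False q=False F(r)=True r=True
Evaluating at position 6: result = True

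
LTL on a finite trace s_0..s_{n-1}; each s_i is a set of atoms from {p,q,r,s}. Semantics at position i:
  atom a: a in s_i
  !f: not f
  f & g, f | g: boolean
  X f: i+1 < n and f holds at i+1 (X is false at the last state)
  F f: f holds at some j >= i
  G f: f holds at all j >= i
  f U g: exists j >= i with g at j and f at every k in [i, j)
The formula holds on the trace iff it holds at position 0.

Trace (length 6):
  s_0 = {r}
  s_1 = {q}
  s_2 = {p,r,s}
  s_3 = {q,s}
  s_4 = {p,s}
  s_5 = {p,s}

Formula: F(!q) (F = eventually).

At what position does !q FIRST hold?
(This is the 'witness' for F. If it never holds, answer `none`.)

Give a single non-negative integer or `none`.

Answer: 0

Derivation:
s_0={r}: !q=True q=False
s_1={q}: !q=False q=True
s_2={p,r,s}: !q=True q=False
s_3={q,s}: !q=False q=True
s_4={p,s}: !q=True q=False
s_5={p,s}: !q=True q=False
F(!q) holds; first witness at position 0.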